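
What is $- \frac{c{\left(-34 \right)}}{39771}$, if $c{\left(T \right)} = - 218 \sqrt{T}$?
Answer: $\frac{218 i \sqrt{34}}{39771} \approx 0.031962 i$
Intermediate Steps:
$- \frac{c{\left(-34 \right)}}{39771} = - \frac{\left(-218\right) \sqrt{-34}}{39771} = - \frac{\left(-218\right) i \sqrt{34}}{39771} = \frac{218 i \sqrt{34}}{39771}$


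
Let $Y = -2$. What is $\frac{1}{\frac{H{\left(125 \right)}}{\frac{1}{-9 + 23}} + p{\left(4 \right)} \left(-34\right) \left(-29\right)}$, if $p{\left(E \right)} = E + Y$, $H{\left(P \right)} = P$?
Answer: $\frac{1}{3722} \approx 0.00026867$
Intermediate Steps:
$p{\left(E \right)} = -2 + E$ ($p{\left(E \right)} = E - 2 = -2 + E$)
$\frac{1}{\frac{H{\left(125 \right)}}{\frac{1}{-9 + 23}} + p{\left(4 \right)} \left(-34\right) \left(-29\right)} = \frac{1}{\frac{1}{\frac{1}{-9 + 23}} \cdot 125 + \left(-2 + 4\right) \left(-34\right) \left(-29\right)} = \frac{1}{\frac{1}{\frac{1}{14}} \cdot 125 + 2 \left(-34\right) \left(-29\right)} = \frac{1}{\frac{1}{\frac{1}{14}} \cdot 125 - -1972} = \frac{1}{14 \cdot 125 + 1972} = \frac{1}{1750 + 1972} = \frac{1}{3722}$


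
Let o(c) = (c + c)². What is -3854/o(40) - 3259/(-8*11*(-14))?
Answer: -800179/246400 ≈ -3.2475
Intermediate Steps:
o(c) = 4*c² (o(c) = (2*c)² = 4*c²)
-3854/o(40) - 3259/(-8*11*(-14)) = -3854/(4*40²) - 3259/(-8*11*(-14)) = -3854/(4*1600) - 3259/((-88*(-14))) = -3854/6400 - 3259/1232 = -3854*1/6400 - 3259*1/1232 = -1927/3200 - 3259/1232 = -800179/246400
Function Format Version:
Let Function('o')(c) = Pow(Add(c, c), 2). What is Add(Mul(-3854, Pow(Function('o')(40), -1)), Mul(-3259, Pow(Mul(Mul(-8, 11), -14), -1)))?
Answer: Rational(-800179, 246400) ≈ -3.2475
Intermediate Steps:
Function('o')(c) = Mul(4, Pow(c, 2)) (Function('o')(c) = Pow(Mul(2, c), 2) = Mul(4, Pow(c, 2)))
Add(Mul(-3854, Pow(Function('o')(40), -1)), Mul(-3259, Pow(Mul(Mul(-8, 11), -14), -1))) = Add(Mul(-3854, Pow(Mul(4, Pow(40, 2)), -1)), Mul(-3259, Pow(Mul(Mul(-8, 11), -14), -1))) = Add(Mul(-3854, Pow(Mul(4, 1600), -1)), Mul(-3259, Pow(Mul(-88, -14), -1))) = Add(Mul(-3854, Pow(6400, -1)), Mul(-3259, Pow(1232, -1))) = Add(Mul(-3854, Rational(1, 6400)), Mul(-3259, Rational(1, 1232))) = Add(Rational(-1927, 3200), Rational(-3259, 1232)) = Rational(-800179, 246400)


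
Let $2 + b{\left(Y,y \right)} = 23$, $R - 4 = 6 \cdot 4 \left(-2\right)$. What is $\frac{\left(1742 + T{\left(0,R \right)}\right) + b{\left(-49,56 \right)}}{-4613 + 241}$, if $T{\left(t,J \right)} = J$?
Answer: $- \frac{1719}{4372} \approx -0.39318$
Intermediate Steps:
$R = -44$ ($R = 4 + 6 \cdot 4 \left(-2\right) = 4 + 24 \left(-2\right) = 4 - 48 = -44$)
$b{\left(Y,y \right)} = 21$ ($b{\left(Y,y \right)} = -2 + 23 = 21$)
$\frac{\left(1742 + T{\left(0,R \right)}\right) + b{\left(-49,56 \right)}}{-4613 + 241} = \frac{\left(1742 - 44\right) + 21}{-4613 + 241} = \frac{1698 + 21}{-4372} = 1719 \left(- \frac{1}{4372}\right) = - \frac{1719}{4372}$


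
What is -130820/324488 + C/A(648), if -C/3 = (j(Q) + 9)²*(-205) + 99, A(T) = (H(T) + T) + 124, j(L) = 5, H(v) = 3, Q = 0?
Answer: 9729006271/62869550 ≈ 154.75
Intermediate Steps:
A(T) = 127 + T (A(T) = (3 + T) + 124 = 127 + T)
C = 120243 (C = -3*((5 + 9)²*(-205) + 99) = -3*(14²*(-205) + 99) = -3*(196*(-205) + 99) = -3*(-40180 + 99) = -3*(-40081) = 120243)
-130820/324488 + C/A(648) = -130820/324488 + 120243/(127 + 648) = -130820*1/324488 + 120243/775 = -32705/81122 + 120243*(1/775) = -32705/81122 + 120243/775 = 9729006271/62869550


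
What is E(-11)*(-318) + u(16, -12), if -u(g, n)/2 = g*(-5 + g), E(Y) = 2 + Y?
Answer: 2510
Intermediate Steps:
u(g, n) = -2*g*(-5 + g)
E(-11)*(-318) + u(16, -12) = (2 - 11)*(-318) + 2*16*(5 - 1*16) = -9*(-318) + 2*16*(5 - 16) = 2862 + 2*16*(-11) = 2862 - 352 = 2510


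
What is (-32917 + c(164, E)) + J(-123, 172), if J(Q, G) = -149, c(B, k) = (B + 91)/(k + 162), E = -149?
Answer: -429603/13 ≈ -33046.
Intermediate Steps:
c(B, k) = (91 + B)/(162 + k)
(-32917 + c(164, E)) + J(-123, 172) = (-32917 + (91 + 164)/(162 - 149)) - 149 = (-32917 + 255/13) - 149 = -427666/13 - 149 = -429603/13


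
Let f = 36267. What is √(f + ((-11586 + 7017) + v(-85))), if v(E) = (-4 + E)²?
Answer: √39619 ≈ 199.05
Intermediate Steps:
√(f + ((-11586 + 7017) + v(-85))) = √(36267 + ((-11586 + 7017) + (-4 - 85)²)) = √(36267 + (-4569 + (-89)²)) = √(36267 + (-4569 + 7921)) = √(36267 + 3352) = √39619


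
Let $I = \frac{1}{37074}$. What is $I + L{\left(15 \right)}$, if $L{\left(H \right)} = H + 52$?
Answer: $\frac{2483959}{37074} \approx 67.0$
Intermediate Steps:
$L{\left(H \right)} = 52 + H$
$I = \frac{1}{37074} \approx 2.6973 \cdot 10^{-5}$
$I + L{\left(15 \right)} = \frac{1}{37074} + \left(52 + 15\right) = \frac{1}{37074} + 67 = \frac{2483959}{37074}$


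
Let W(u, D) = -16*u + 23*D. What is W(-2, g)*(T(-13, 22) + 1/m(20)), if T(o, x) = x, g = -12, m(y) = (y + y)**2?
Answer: -2147261/400 ≈ -5368.2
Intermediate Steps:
m(y) = 4*y**2 (m(y) = (2*y)**2 = 4*y**2)
W(-2, g)*(T(-13, 22) + 1/m(20)) = (-16*(-2) + 23*(-12))*(22 + 1/(4*20**2)) = (32 - 276)*(22 + 1/(4*400)) = -244*(22 + 1/1600) = -244*35201/1600 = -2147261/400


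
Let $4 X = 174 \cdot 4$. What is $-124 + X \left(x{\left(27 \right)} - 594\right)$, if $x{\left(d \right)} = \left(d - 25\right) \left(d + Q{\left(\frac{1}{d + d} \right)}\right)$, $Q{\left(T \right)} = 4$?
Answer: $-92692$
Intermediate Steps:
$x{\left(d \right)} = \left(-25 + d\right) \left(4 + d\right)$ ($x{\left(d \right)} = \left(d - 25\right) \left(d + 4\right) = \left(-25 + d\right) \left(4 + d\right)$)
$X = 174$ ($X = \frac{174 \cdot 4}{4} = \frac{1}{4} \cdot 696 = 174$)
$-124 + X \left(x{\left(27 \right)} - 594\right) = -124 + 174 \left(\left(-100 + 27^{2} - 567\right) - 594\right) = -124 + 174 \left(\left(-100 + 729 - 567\right) - 594\right) = -124 + 174 \left(62 - 594\right) = -124 + 174 \left(-532\right) = -124 - 92568 = -92692$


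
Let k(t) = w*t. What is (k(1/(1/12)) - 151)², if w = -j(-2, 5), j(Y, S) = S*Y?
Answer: 961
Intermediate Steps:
w = 10 (w = -5*(-2) = -1*(-10) = 10)
k(t) = 10*t
(k(1/(1/12)) - 151)² = (10/(1/12) - 151)² = (10*12 - 151)² = (120 - 151)² = (-31)² = 961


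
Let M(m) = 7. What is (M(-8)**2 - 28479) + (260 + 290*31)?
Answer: -19180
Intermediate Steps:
(M(-8)**2 - 28479) + (260 + 290*31) = (7**2 - 28479) + (260 + 290*31) = (49 - 28479) + (260 + 8990) = -28430 + 9250 = -19180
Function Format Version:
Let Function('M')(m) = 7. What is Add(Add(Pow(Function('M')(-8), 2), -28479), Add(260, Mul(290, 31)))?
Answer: -19180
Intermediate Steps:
Add(Add(Pow(Function('M')(-8), 2), -28479), Add(260, Mul(290, 31))) = Add(Add(Pow(7, 2), -28479), Add(260, Mul(290, 31))) = Add(Add(49, -28479), Add(260, 8990)) = Add(-28430, 9250) = -19180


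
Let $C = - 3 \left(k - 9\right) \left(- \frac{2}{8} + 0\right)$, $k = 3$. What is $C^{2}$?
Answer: $\frac{81}{4} \approx 20.25$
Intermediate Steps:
$C = - \frac{9}{2}$ ($C = - 3 \left(3 - 9\right) \left(- \frac{2}{8} + 0\right) = - 3 \left(- 6 \left(\left(-2\right) \frac{1}{8} + 0\right)\right) = - 3 \left(- 6 \left(- \frac{1}{4} + 0\right)\right) = - 3 \left(\left(-6\right) \left(- \frac{1}{4}\right)\right) = \left(-3\right) \frac{3}{2} = - \frac{9}{2} \approx -4.5$)
$C^{2} = \left(- \frac{9}{2}\right)^{2} = \frac{81}{4}$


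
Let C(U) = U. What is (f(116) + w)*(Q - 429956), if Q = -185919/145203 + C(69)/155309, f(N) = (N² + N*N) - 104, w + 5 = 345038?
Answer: -41441507115993042768/259210721 ≈ -1.5988e+11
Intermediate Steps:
w = 345033 (w = -5 + 345038 = 345033)
f(N) = -104 + 2*N² (f(N) = (N² + N²) - 104 = 2*N² - 104 = -104 + 2*N²)
Q = -331780172/259210721 (Q = -185919/145203 + 69/155309 = -185919*1/145203 + 69*(1/155309) = -2137/1669 + 69/155309 = -331780172/259210721 ≈ -1.2800)
(f(116) + w)*(Q - 429956) = ((-104 + 2*116²) + 345033)*(-331780172/259210721 - 429956) = ((-104 + 2*13456) + 345033)*(-111449536538448/259210721) = ((-104 + 26912) + 345033)*(-111449536538448/259210721) = (26808 + 345033)*(-111449536538448/259210721) = 371841*(-111449536538448/259210721) = -41441507115993042768/259210721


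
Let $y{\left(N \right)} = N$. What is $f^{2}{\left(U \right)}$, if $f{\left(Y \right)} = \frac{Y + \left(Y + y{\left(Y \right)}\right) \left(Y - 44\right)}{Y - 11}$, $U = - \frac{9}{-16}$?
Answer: $\frac{38229489}{1784896} \approx 21.418$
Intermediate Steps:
$U = \frac{9}{16}$ ($U = \left(-9\right) \left(- \frac{1}{16}\right) = \frac{9}{16} \approx 0.5625$)
$f{\left(Y \right)} = \frac{Y + 2 Y \left(-44 + Y\right)}{-11 + Y}$ ($f{\left(Y \right)} = \frac{Y + \left(Y + Y\right) \left(Y - 44\right)}{Y - 11} = \frac{Y + 2 Y \left(-44 + Y\right)}{-11 + Y}$)
$f^{2}{\left(U \right)} = \left(\frac{9 \left(-87 + 2 \cdot \frac{9}{16}\right)}{16 \left(-11 + \frac{9}{16}\right)}\right)^{2} = \left(\frac{9 \left(-87 + \frac{9}{8}\right)}{16 \left(- \frac{167}{16}\right)}\right)^{2} = \left(\frac{9}{16} \left(- \frac{16}{167}\right) \left(- \frac{687}{8}\right)\right)^{2} = \left(\frac{6183}{1336}\right)^{2} = \frac{38229489}{1784896}$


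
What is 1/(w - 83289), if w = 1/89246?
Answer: -89246/7433210093 ≈ -1.2006e-5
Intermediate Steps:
w = 1/89246 ≈ 1.1205e-5
1/(w - 83289) = 1/(1/89246 - 83289) = 1/(-7433210093/89246) = -89246/7433210093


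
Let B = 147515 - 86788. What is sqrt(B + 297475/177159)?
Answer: 2*sqrt(476497124633703)/177159 ≈ 246.43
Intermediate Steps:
B = 60727
sqrt(B + 297475/177159) = sqrt(60727 + 297475/177159) = sqrt(10758632068/177159) = 2*sqrt(476497124633703)/177159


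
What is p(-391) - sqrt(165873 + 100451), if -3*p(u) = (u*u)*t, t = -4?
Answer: 611524/3 - 2*sqrt(66581) ≈ 2.0333e+5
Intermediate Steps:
p(u) = 4*u**2/3 (p(u) = -u*u*(-4)/3 = -u**2*(-4)/3 = -(-4)*u**2/3 = 4*u**2/3)
p(-391) - sqrt(165873 + 100451) = (4/3)*(-391)**2 - sqrt(165873 + 100451) = (4/3)*152881 - sqrt(266324) = 611524/3 - 2*sqrt(66581)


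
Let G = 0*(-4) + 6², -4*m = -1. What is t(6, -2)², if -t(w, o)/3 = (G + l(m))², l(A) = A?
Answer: 3978455625/256 ≈ 1.5541e+7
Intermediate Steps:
m = ¼ (m = -¼*(-1) = ¼ ≈ 0.25000)
G = 36 (G = 0 + 36 = 36)
t(w, o) = -63075/16 (t(w, o) = -3*(36 + ¼)² = -3*(145/4)² = -3*21025/16 = -63075/16)
t(6, -2)² = (-63075/16)² = 3978455625/256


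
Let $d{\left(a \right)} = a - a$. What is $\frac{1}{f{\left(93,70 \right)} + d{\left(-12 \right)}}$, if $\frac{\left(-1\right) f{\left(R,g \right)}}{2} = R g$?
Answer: $- \frac{1}{13020} \approx -7.6805 \cdot 10^{-5}$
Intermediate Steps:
$f{\left(R,g \right)} = - 2 R g$
$d{\left(a \right)} = 0$
$\frac{1}{f{\left(93,70 \right)} + d{\left(-12 \right)}} = \frac{1}{\left(-2\right) 93 \cdot 70 + 0} = \frac{1}{-13020 + 0} = \frac{1}{-13020} = - \frac{1}{13020}$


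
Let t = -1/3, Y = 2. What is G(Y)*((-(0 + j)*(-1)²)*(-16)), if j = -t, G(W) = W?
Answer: 32/3 ≈ 10.667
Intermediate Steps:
t = -⅓ (t = -1*⅓ = -⅓ ≈ -0.33333)
j = ⅓ (j = -1*(-⅓) = ⅓ ≈ 0.33333)
G(Y)*((-(0 + j)*(-1)²)*(-16)) = 2*((-(0 + ⅓)*(-1)²)*(-16)) = 2*((-1*⅓*1)*(-16)) = 2*(-⅓*1*(-16)) = 2*(-⅓*(-16)) = 2*(16/3) = 32/3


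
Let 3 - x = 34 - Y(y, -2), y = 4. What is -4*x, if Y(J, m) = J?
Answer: 108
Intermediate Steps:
x = -27 (x = 3 - (34 - 1*4) = 3 - (34 - 4) = 3 - 1*30 = 3 - 30 = -27)
-4*x = -4*(-27) = 108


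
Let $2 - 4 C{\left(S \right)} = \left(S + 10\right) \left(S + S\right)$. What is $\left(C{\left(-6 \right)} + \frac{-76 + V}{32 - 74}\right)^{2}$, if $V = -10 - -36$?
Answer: $\frac{330625}{1764} \approx 187.43$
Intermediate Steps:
$V = 26$ ($V = -10 + 36 = 26$)
$C{\left(S \right)} = \frac{1}{2} - \frac{S \left(10 + S\right)}{2}$ ($C{\left(S \right)} = \frac{1}{2} - \frac{\left(S + 10\right) \left(S + S\right)}{4} = \frac{1}{2} - \frac{\left(10 + S\right) 2 S}{4} = \frac{1}{2} - \frac{2 S \left(10 + S\right)}{4} = \frac{1}{2} - \frac{S \left(10 + S\right)}{2}$)
$\left(C{\left(-6 \right)} + \frac{-76 + V}{32 - 74}\right)^{2} = \left(\left(\frac{1}{2} - -30 - \frac{\left(-6\right)^{2}}{2}\right) + \frac{-76 + 26}{32 - 74}\right)^{2} = \left(\left(\frac{1}{2} + 30 - 18\right) - \frac{50}{-42}\right)^{2} = \left(\left(\frac{1}{2} + 30 - 18\right) - - \frac{25}{21}\right)^{2} = \left(\frac{25}{2} + \frac{25}{21}\right)^{2} = \left(\frac{575}{42}\right)^{2} = \frac{330625}{1764}$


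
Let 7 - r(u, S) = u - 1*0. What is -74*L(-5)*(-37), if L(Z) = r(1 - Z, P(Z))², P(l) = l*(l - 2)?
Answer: 2738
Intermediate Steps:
P(l) = l*(-2 + l)
r(u, S) = 7 - u (r(u, S) = 7 - (u - 1*0) = 7 - (u + 0) = 7 - u)
L(Z) = (6 + Z)² (L(Z) = (7 - (1 - Z))² = (7 + (-1 + Z))² = (6 + Z)²)
-74*L(-5)*(-37) = -74*(6 - 5)²*(-37) = -74*1²*(-37) = -74*1*(-37) = -74*(-37) = 2738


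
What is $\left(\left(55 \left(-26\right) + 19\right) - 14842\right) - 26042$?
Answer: $-42295$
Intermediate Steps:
$\left(\left(55 \left(-26\right) + 19\right) - 14842\right) - 26042 = \left(\left(-1430 + 19\right) - 14842\right) - 26042 = \left(-1411 - 14842\right) - 26042 = -16253 - 26042 = -42295$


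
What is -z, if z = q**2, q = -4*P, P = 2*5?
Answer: -1600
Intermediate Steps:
P = 10
q = -40 (q = -4*10 = -40)
z = 1600 (z = (-40)**2 = 1600)
-z = -1*1600 = -1600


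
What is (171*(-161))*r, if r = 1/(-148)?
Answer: 27531/148 ≈ 186.02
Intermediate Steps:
r = -1/148 ≈ -0.0067568
(171*(-161))*r = (171*(-161))*(-1/148) = -27531*(-1/148) = 27531/148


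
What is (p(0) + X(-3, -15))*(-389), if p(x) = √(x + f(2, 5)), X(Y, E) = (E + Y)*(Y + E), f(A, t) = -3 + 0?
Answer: -126036 - 389*I*√3 ≈ -1.2604e+5 - 673.77*I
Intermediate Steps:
f(A, t) = -3
X(Y, E) = (E + Y)² (X(Y, E) = (E + Y)*(E + Y) = (E + Y)²)
p(x) = √(-3 + x) (p(x) = √(x - 3) = √(-3 + x))
(p(0) + X(-3, -15))*(-389) = (√(-3 + 0) + (-15 - 3)²)*(-389) = (√(-3) + (-18)²)*(-389) = (I*√3 + 324)*(-389) = (324 + I*√3)*(-389) = -126036 - 389*I*√3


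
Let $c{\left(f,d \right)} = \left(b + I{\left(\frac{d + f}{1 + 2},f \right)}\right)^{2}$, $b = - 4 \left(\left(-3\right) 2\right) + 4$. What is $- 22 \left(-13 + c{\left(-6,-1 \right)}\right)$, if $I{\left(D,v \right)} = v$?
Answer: $-10362$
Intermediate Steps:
$b = 28$ ($b = \left(-4\right) \left(-6\right) + 4 = 24 + 4 = 28$)
$c{\left(f,d \right)} = \left(28 + f\right)^{2}$
$- 22 \left(-13 + c{\left(-6,-1 \right)}\right) = - 22 \left(-13 + \left(28 - 6\right)^{2}\right) = - 22 \left(-13 + 22^{2}\right) = - 22 \left(-13 + 484\right) = \left(-22\right) 471 = -10362$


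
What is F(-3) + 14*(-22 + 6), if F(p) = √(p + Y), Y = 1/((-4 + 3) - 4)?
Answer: -224 + 4*I*√5/5 ≈ -224.0 + 1.7889*I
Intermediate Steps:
Y = -⅕ (Y = 1/(-1 - 4) = 1/(-5) = -⅕ ≈ -0.20000)
F(p) = √(-⅕ + p) (F(p) = √(p - ⅕) = √(-⅕ + p))
F(-3) + 14*(-22 + 6) = √(-5 + 25*(-3))/5 + 14*(-22 + 6) = √(-5 - 75)/5 + 14*(-16) = √(-80)/5 - 224 = (4*I*√5)/5 - 224 = 4*I*√5/5 - 224 = -224 + 4*I*√5/5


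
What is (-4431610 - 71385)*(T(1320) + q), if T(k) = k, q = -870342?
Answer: 3913201720890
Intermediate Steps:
(-4431610 - 71385)*(T(1320) + q) = (-4431610 - 71385)*(1320 - 870342) = -4502995*(-869022) = 3913201720890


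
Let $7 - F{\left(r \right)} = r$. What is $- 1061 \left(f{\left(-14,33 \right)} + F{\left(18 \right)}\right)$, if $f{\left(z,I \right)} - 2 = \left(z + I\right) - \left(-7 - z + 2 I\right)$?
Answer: $66843$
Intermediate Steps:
$F{\left(r \right)} = 7 - r$
$f{\left(z,I \right)} = 9 - I + 2 z$ ($f{\left(z,I \right)} = 2 - \left(-7 + I - 2 z\right) = 2 + \left(\left(I + z\right) + \left(7 + z - 2 I\right)\right) = 2 + \left(7 - I + 2 z\right) = 9 - I + 2 z$)
$- 1061 \left(f{\left(-14,33 \right)} + F{\left(18 \right)}\right) = - 1061 \left(\left(9 - 33 + 2 \left(-14\right)\right) + \left(7 - 18\right)\right) = - 1061 \left(\left(9 - 33 - 28\right) + \left(7 - 18\right)\right) = - 1061 \left(-52 - 11\right) = \left(-1061\right) \left(-63\right) = 66843$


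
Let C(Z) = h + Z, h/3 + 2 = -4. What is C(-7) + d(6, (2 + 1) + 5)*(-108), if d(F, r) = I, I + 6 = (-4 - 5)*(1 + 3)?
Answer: 4511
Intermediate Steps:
h = -18 (h = -6 + 3*(-4) = -6 - 12 = -18)
I = -42 (I = -6 + (-4 - 5)*(1 + 3) = -6 - 9*4 = -6 - 36 = -42)
d(F, r) = -42
C(Z) = -18 + Z
C(-7) + d(6, (2 + 1) + 5)*(-108) = (-18 - 7) - 42*(-108) = -25 + 4536 = 4511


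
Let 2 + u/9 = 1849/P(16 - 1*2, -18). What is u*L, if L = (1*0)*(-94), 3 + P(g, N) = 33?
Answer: 0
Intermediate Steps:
P(g, N) = 30 (P(g, N) = -3 + 33 = 30)
L = 0 (L = 0*(-94) = 0)
u = 5367/10 (u = -18 + 9*(1849/30) = -18 + 5547/10 = 5367/10 ≈ 536.70)
u*L = (5367/10)*0 = 0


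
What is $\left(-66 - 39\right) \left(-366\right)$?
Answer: $38430$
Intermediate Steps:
$\left(-66 - 39\right) \left(-366\right) = \left(-105\right) \left(-366\right) = 38430$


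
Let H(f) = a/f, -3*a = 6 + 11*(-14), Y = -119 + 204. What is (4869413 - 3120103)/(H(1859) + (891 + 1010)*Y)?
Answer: 9755901870/901159693 ≈ 10.826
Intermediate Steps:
Y = 85
a = 148/3 (a = -(6 + 11*(-14))/3 = -(6 - 154)/3 = -⅓*(-148) = 148/3 ≈ 49.333)
H(f) = 148/(3*f)
(4869413 - 3120103)/(H(1859) + (891 + 1010)*Y) = (4869413 - 3120103)/((148/3)/1859 + (891 + 1010)*85) = 1749310/((148/3)*(1/1859) + 1901*85) = 1749310/(148/5577 + 161585) = 1749310/(901159693/5577) = 1749310*(5577/901159693) = 9755901870/901159693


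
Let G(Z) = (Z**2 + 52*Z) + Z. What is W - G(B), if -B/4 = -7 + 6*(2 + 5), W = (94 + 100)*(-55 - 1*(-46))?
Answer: -13926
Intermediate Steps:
W = -1746 (W = 194*(-55 + 46) = 194*(-9) = -1746)
B = -140 (B = -4*(-7 + 6*(2 + 5)) = -4*(-7 + 6*7) = -4*(-7 + 42) = -4*35 = -140)
G(Z) = Z**2 + 53*Z
W - G(B) = -1746 - (-140)*(53 - 140) = -1746 - (-140)*(-87) = -1746 - 1*12180 = -1746 - 12180 = -13926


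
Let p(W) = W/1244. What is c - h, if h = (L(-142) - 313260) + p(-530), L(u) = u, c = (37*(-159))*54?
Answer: -2661895/622 ≈ -4279.6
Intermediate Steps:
p(W) = W/1244 (p(W) = W*(1/1244) = W/1244)
c = -317682 (c = -5883*54 = -317682)
h = -194936309/622 (h = (-142 - 313260) + (1/1244)*(-530) = -313402 - 265/622 = -194936309/622 ≈ -3.1340e+5)
c - h = -317682 - 1*(-194936309/622) = -317682 + 194936309/622 = -2661895/622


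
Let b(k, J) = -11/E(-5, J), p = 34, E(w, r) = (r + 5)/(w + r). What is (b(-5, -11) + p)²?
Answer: 196/9 ≈ 21.778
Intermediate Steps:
E(w, r) = (5 + r)/(r + w)
b(k, J) = -11*(-5 + J)/(5 + J) (b(k, J) = -11*(J - 5)/(5 + J) = -11*(-5 + J)/(5 + J))
(b(-5, -11) + p)² = (11*(5 - 1*(-11))/(5 - 11) + 34)² = (11*(5 + 11)/(-6) + 34)² = (11*(-⅙)*16 + 34)² = (-88/3 + 34)² = (14/3)² = 196/9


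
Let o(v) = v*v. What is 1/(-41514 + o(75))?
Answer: -1/35889 ≈ -2.7864e-5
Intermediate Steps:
o(v) = v²
1/(-41514 + o(75)) = 1/(-41514 + 75²) = 1/(-41514 + 5625) = 1/(-35889) = -1/35889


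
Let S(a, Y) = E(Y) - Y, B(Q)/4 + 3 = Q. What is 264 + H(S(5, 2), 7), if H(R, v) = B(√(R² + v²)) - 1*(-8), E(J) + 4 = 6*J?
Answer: 260 + 4*√85 ≈ 296.88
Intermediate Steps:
B(Q) = -12 + 4*Q
E(J) = -4 + 6*J
S(a, Y) = -4 + 5*Y (S(a, Y) = (-4 + 6*Y) - Y = -4 + 5*Y)
H(R, v) = -4 + 4*√(R² + v²) (H(R, v) = (-12 + 4*√(R² + v²)) - 1*(-8) = (-12 + 4*√(R² + v²)) + 8 = -4 + 4*√(R² + v²))
264 + H(S(5, 2), 7) = 264 + (-4 + 4*√((-4 + 5*2)² + 7²)) = 264 + (-4 + 4*√((-4 + 10)² + 49)) = 264 + (-4 + 4*√(6² + 49)) = 264 + (-4 + 4*√(36 + 49)) = 264 + (-4 + 4*√85) = 260 + 4*√85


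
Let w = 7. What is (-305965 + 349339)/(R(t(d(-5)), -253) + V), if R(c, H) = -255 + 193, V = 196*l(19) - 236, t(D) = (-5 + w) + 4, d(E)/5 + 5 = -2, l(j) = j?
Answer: 7229/571 ≈ 12.660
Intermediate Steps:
d(E) = -35 (d(E) = -25 + 5*(-2) = -25 - 10 = -35)
t(D) = 6 (t(D) = (-5 + 7) + 4 = 2 + 4 = 6)
V = 3488 (V = 196*19 - 236 = 3724 - 236 = 3488)
R(c, H) = -62
(-305965 + 349339)/(R(t(d(-5)), -253) + V) = (-305965 + 349339)/(-62 + 3488) = 43374/3426 = 43374*(1/3426) = 7229/571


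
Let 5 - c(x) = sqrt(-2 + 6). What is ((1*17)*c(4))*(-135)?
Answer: -6885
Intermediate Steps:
c(x) = 3 (c(x) = 5 - sqrt(-2 + 6) = 5 - sqrt(4) = 5 - 1*2 = 5 - 2 = 3)
((1*17)*c(4))*(-135) = ((1*17)*3)*(-135) = (17*3)*(-135) = 51*(-135) = -6885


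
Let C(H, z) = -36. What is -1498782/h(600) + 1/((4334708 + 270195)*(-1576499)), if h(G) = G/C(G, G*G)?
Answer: 16320892858014661256/181490624364925 ≈ 89927.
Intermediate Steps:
h(G) = -G/36 (h(G) = G/(-36) = G*(-1/36) = -G/36)
-1498782/h(600) + 1/((4334708 + 270195)*(-1576499)) = -1498782/((-1/36*600)) + 1/((4334708 + 270195)*(-1576499)) = -1498782/(-50/3) - 1/1576499/4604903 = -1498782*(-3/50) + (1/4604903)*(-1/1576499) = 2248173/25 - 1/7259624974597 = 16320892858014661256/181490624364925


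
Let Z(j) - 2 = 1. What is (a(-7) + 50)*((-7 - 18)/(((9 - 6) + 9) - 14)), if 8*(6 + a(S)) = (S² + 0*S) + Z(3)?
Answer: 2525/4 ≈ 631.25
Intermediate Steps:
Z(j) = 3 (Z(j) = 2 + 1 = 3)
a(S) = -45/8 + S²/8 (a(S) = -6 + ((S² + 0*S) + 3)/8 = -6 + ((S² + 0) + 3)/8 = -6 + (S² + 3)/8 = -6 + (3 + S²)/8 = -6 + (3/8 + S²/8) = -45/8 + S²/8)
(a(-7) + 50)*((-7 - 18)/(((9 - 6) + 9) - 14)) = ((-45/8 + (⅛)*(-7)²) + 50)*((-7 - 18)/(((9 - 6) + 9) - 14)) = ((-45/8 + (⅛)*49) + 50)*(-25/((3 + 9) - 14)) = ((-45/8 + 49/8) + 50)*(-25/(12 - 14)) = (½ + 50)*(-25/(-2)) = 101*(-25*(-½))/2 = (101/2)*(25/2) = 2525/4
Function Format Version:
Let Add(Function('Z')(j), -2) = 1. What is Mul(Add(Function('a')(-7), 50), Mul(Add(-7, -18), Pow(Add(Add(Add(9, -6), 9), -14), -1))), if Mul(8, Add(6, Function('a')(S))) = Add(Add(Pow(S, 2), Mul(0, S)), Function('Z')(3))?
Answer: Rational(2525, 4) ≈ 631.25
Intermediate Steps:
Function('Z')(j) = 3 (Function('Z')(j) = Add(2, 1) = 3)
Function('a')(S) = Add(Rational(-45, 8), Mul(Rational(1, 8), Pow(S, 2))) (Function('a')(S) = Add(-6, Mul(Rational(1, 8), Add(Add(Pow(S, 2), Mul(0, S)), 3))) = Add(-6, Mul(Rational(1, 8), Add(Add(Pow(S, 2), 0), 3))) = Add(-6, Mul(Rational(1, 8), Add(Pow(S, 2), 3))) = Add(-6, Mul(Rational(1, 8), Add(3, Pow(S, 2)))) = Add(-6, Add(Rational(3, 8), Mul(Rational(1, 8), Pow(S, 2)))) = Add(Rational(-45, 8), Mul(Rational(1, 8), Pow(S, 2))))
Mul(Add(Function('a')(-7), 50), Mul(Add(-7, -18), Pow(Add(Add(Add(9, -6), 9), -14), -1))) = Mul(Add(Add(Rational(-45, 8), Mul(Rational(1, 8), Pow(-7, 2))), 50), Mul(Add(-7, -18), Pow(Add(Add(Add(9, -6), 9), -14), -1))) = Mul(Add(Add(Rational(-45, 8), Mul(Rational(1, 8), 49)), 50), Mul(-25, Pow(Add(Add(3, 9), -14), -1))) = Mul(Add(Add(Rational(-45, 8), Rational(49, 8)), 50), Mul(-25, Pow(Add(12, -14), -1))) = Mul(Add(Rational(1, 2), 50), Mul(-25, Pow(-2, -1))) = Mul(Rational(101, 2), Mul(-25, Rational(-1, 2))) = Mul(Rational(101, 2), Rational(25, 2)) = Rational(2525, 4)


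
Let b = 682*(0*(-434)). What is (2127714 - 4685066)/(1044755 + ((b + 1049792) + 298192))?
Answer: -2557352/2392739 ≈ -1.0688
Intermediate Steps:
b = 0 (b = 682*0 = 0)
(2127714 - 4685066)/(1044755 + ((b + 1049792) + 298192)) = (2127714 - 4685066)/(1044755 + ((0 + 1049792) + 298192)) = -2557352/(1044755 + (1049792 + 298192)) = -2557352/(1044755 + 1347984) = -2557352/2392739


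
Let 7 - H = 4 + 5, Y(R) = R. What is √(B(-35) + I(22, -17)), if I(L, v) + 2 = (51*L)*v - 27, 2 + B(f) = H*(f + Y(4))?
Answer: I*√19043 ≈ 138.0*I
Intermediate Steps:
H = -2 (H = 7 - (4 + 5) = 7 - 1*9 = 7 - 9 = -2)
B(f) = -10 - 2*f (B(f) = -2 - 2*(f + 4) = -2 - 2*(4 + f) = -2 + (-8 - 2*f) = -10 - 2*f)
I(L, v) = -29 + 51*L*v (I(L, v) = -2 + ((51*L)*v - 27) = -2 + (51*L*v - 27) = -2 + (-27 + 51*L*v) = -29 + 51*L*v)
√(B(-35) + I(22, -17)) = √((-10 - 2*(-35)) + (-29 + 51*22*(-17))) = √((-10 + 70) + (-29 - 19074)) = √(60 - 19103) = √(-19043) = I*√19043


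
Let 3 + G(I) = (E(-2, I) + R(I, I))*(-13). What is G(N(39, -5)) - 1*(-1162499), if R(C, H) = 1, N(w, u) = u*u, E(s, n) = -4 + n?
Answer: 1162210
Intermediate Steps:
N(w, u) = u²
G(I) = 36 - 13*I (G(I) = -3 + ((-4 + I) + 1)*(-13) = -3 + (-3 + I)*(-13) = -3 + (39 - 13*I) = 36 - 13*I)
G(N(39, -5)) - 1*(-1162499) = (36 - 13*(-5)²) - 1*(-1162499) = (36 - 13*25) + 1162499 = (36 - 325) + 1162499 = -289 + 1162499 = 1162210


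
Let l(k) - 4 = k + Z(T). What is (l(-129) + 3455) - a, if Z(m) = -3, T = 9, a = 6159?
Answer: -2832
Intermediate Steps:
l(k) = 1 + k (l(k) = 4 + (k - 3) = 4 + (-3 + k) = 1 + k)
(l(-129) + 3455) - a = ((1 - 129) + 3455) - 1*6159 = (-128 + 3455) - 6159 = 3327 - 6159 = -2832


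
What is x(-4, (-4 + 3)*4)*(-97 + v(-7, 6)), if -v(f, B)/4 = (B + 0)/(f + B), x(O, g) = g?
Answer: 292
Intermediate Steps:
v(f, B) = -4*B/(B + f) (v(f, B) = -4*(B + 0)/(f + B) = -4*B/(B + f))
x(-4, (-4 + 3)*4)*(-97 + v(-7, 6)) = ((-4 + 3)*4)*(-97 - 4*6/(6 - 7)) = (-1*4)*(-97 - 4*6/(-1)) = -4*(-97 - 4*6*(-1)) = -4*(-97 + 24) = -4*(-73) = 292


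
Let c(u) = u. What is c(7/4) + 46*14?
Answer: 2583/4 ≈ 645.75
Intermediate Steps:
c(7/4) + 46*14 = 7/4 + 46*14 = 7*(1/4) + 644 = 7/4 + 644 = 2583/4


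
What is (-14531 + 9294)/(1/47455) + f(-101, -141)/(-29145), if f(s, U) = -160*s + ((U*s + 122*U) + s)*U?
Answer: -7243169328977/29145 ≈ -2.4852e+8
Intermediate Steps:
f(s, U) = -160*s + U*(s + 122*U + U*s) (f(s, U) = -160*s + ((122*U + U*s) + s)*U = -160*s + (s + 122*U + U*s)*U = -160*s + U*(s + 122*U + U*s))
(-14531 + 9294)/(1/47455) + f(-101, -141)/(-29145) = (-14531 + 9294)/(1/47455) + (-160*(-101) + 122*(-141)² - 141*(-101) - 101*(-141)²)/(-29145) = -5237/1/47455 + (16160 + 122*19881 + 14241 - 101*19881)*(-1/29145) = -5237*47455 + (16160 + 2425482 + 14241 - 2007981)*(-1/29145) = -248521835 + 447902*(-1/29145) = -248521835 - 447902/29145 = -7243169328977/29145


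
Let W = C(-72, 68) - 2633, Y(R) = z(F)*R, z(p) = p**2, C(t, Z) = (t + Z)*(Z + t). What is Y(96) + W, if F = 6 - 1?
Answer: -217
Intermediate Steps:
C(t, Z) = (Z + t)**2 (C(t, Z) = (Z + t)*(Z + t) = (Z + t)**2)
F = 5
Y(R) = 25*R (Y(R) = 5**2*R = 25*R)
W = -2617 (W = (68 - 72)**2 - 2633 = (-4)**2 - 2633 = 16 - 2633 = -2617)
Y(96) + W = 25*96 - 2617 = 2400 - 2617 = -217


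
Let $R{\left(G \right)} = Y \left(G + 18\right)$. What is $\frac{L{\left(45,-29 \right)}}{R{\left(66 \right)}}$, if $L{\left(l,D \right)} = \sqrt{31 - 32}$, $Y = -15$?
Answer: $- \frac{i}{1260} \approx - 0.00079365 i$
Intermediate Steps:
$R{\left(G \right)} = -270 - 15 G$ ($R{\left(G \right)} = - 15 \left(G + 18\right) = - 15 \left(18 + G\right) = -270 - 15 G$)
$L{\left(l,D \right)} = i$ ($L{\left(l,D \right)} = \sqrt{-1} = i$)
$\frac{L{\left(45,-29 \right)}}{R{\left(66 \right)}} = \frac{i}{-270 - 990} = \frac{i}{-1260} = i \left(- \frac{1}{1260}\right) = - \frac{i}{1260}$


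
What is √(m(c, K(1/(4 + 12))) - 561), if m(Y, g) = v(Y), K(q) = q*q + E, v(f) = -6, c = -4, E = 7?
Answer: 9*I*√7 ≈ 23.812*I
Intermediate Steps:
K(q) = 7 + q² (K(q) = q*q + 7 = q² + 7 = 7 + q²)
m(Y, g) = -6
√(m(c, K(1/(4 + 12))) - 561) = √(-6 - 561) = √(-567) = 9*I*√7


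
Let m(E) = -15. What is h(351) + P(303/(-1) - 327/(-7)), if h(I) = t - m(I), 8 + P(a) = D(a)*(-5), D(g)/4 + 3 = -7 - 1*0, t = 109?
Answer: 316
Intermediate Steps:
D(g) = -40 (D(g) = -12 + 4*(-7 - 1*0) = -12 + 4*(-7 + 0) = -12 + 4*(-7) = -12 - 28 = -40)
P(a) = 192 (P(a) = -8 - 40*(-5) = -8 + 200 = 192)
h(I) = 124 (h(I) = 109 - 1*(-15) = 109 + 15 = 124)
h(351) + P(303/(-1) - 327/(-7)) = 124 + 192 = 316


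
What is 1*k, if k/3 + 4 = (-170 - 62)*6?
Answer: -4188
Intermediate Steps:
k = -4188 (k = -12 + 3*((-170 - 62)*6) = -12 + 3*(-232*6) = -12 + 3*(-1392) = -12 - 4176 = -4188)
1*k = 1*(-4188) = -4188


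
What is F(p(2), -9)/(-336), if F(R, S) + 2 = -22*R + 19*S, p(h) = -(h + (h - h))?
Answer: 43/112 ≈ 0.38393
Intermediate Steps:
p(h) = -h (p(h) = -(h + 0) = -h)
F(R, S) = -2 - 22*R + 19*S (F(R, S) = -2 + (-22*R + 19*S) = -2 - 22*R + 19*S)
F(p(2), -9)/(-336) = (-2 - (-22)*2 + 19*(-9))/(-336) = (-2 - 22*(-2) - 171)*(-1/336) = (-2 + 44 - 171)*(-1/336) = -129*(-1/336) = 43/112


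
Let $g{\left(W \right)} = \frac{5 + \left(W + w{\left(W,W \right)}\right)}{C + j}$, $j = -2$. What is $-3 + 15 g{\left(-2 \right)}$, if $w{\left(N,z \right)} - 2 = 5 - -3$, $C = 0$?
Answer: $- \frac{201}{2} \approx -100.5$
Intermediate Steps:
$w{\left(N,z \right)} = 10$ ($w{\left(N,z \right)} = 2 + \left(5 - -3\right) = 2 + \left(5 + 3\right) = 2 + 8 = 10$)
$g{\left(W \right)} = - \frac{15}{2} - \frac{W}{2}$ ($g{\left(W \right)} = \frac{5 + \left(W + 10\right)}{0 - 2} = \frac{5 + \left(10 + W\right)}{-2} = \left(15 + W\right) \left(- \frac{1}{2}\right) = - \frac{15}{2} - \frac{W}{2}$)
$-3 + 15 g{\left(-2 \right)} = -3 + 15 \left(- \frac{15}{2} - -1\right) = -3 + 15 \left(- \frac{15}{2} + 1\right) = -3 + 15 \left(- \frac{13}{2}\right) = -3 - \frac{195}{2} = - \frac{201}{2}$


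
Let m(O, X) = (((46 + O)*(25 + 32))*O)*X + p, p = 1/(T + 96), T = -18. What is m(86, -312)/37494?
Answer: -15746949503/2924532 ≈ -5384.4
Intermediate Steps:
p = 1/78 (p = 1/(-18 + 96) = 1/78 ≈ 0.012821)
m(O, X) = 1/78 + O*X*(2622 + 57*O) (m(O, X) = (((46 + O)*(25 + 32))*O)*X + 1/78 = (((46 + O)*57)*O)*X + 1/78 = ((2622 + 57*O)*O)*X + 1/78 = (O*(2622 + 57*O))*X + 1/78 = O*X*(2622 + 57*O) + 1/78 = 1/78 + O*X*(2622 + 57*O))
m(86, -312)/37494 = (1/78 + 57*(-312)*86² + 2622*86*(-312))/37494 = (1/78 + 57*(-312)*7396 - 70353504)*(1/37494) = (1/78 - 131530464 - 70353504)*(1/37494) = -15746949503/78*1/37494 = -15746949503/2924532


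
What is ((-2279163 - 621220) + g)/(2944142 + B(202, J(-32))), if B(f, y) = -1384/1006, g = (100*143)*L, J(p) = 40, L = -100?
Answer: -2178182649/1480902734 ≈ -1.4708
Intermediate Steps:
g = -1430000 (g = (100*143)*(-100) = 14300*(-100) = -1430000)
B(f, y) = -692/503 (B(f, y) = -1384*1/1006 = -692/503)
((-2279163 - 621220) + g)/(2944142 + B(202, J(-32))) = ((-2279163 - 621220) - 1430000)/(2944142 - 692/503) = (-2900383 - 1430000)/(1480902734/503) = -4330383*503/1480902734 = -2178182649/1480902734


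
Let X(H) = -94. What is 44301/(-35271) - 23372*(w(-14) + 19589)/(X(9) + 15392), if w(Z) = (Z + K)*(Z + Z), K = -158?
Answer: -3353172083093/89929293 ≈ -37287.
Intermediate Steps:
w(Z) = 2*Z*(-158 + Z) (w(Z) = (Z - 158)*(Z + Z) = (-158 + Z)*(2*Z) = 2*Z*(-158 + Z))
44301/(-35271) - 23372*(w(-14) + 19589)/(X(9) + 15392) = 44301/(-35271) - 23372*(2*(-14)*(-158 - 14) + 19589)/(-94 + 15392) = 44301*(-1/35271) - 23372/(15298/(2*(-14)*(-172) + 19589)) = -14767/11757 - 23372/(15298/(4816 + 19589)) = -14767/11757 - 23372/(15298/24405) = -14767/11757 - 23372/(15298*(1/24405)) = -14767/11757 - 23372/15298/24405 = -14767/11757 - 23372*24405/15298 = -14767/11757 - 285196830/7649 = -3353172083093/89929293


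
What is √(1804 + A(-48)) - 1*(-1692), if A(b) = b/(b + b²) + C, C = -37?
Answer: 1692 + 2*√975814/47 ≈ 1734.0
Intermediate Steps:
A(b) = -37 + b/(b + b²) (A(b) = b/(b + b²) - 37 = -37 + b/(b + b²))
√(1804 + A(-48)) - 1*(-1692) = √(1804 + (-36 - 37*(-48))/(1 - 48)) - 1*(-1692) = √(1804 + (-36 + 1776)/(-47)) + 1692 = √(1804 - 1/47*1740) + 1692 = √(1804 - 1740/47) + 1692 = √(83048/47) + 1692 = 2*√975814/47 + 1692 = 1692 + 2*√975814/47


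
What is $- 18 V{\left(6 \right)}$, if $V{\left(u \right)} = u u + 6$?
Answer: $-756$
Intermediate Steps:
$V{\left(u \right)} = 6 + u^{2}$ ($V{\left(u \right)} = u^{2} + 6 = 6 + u^{2}$)
$- 18 V{\left(6 \right)} = - 18 \left(6 + 6^{2}\right) = - 18 \left(6 + 36\right) = \left(-18\right) 42 = -756$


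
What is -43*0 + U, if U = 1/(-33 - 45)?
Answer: -1/78 ≈ -0.012821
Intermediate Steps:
U = -1/78 (U = 1/(-78) = -1/78 ≈ -0.012821)
-43*0 + U = -43*0 - 1/78 = 0 - 1/78 = -1/78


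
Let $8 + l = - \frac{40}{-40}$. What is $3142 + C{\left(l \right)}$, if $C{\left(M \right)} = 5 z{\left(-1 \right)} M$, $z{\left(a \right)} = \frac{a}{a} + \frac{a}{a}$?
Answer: $3072$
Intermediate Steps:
$l = -7$ ($l = -8 - \frac{40}{-40} = -8 - -1 = -8 + 1 = -7$)
$z{\left(a \right)} = 2$ ($z{\left(a \right)} = 1 + 1 = 2$)
$C{\left(M \right)} = 10 M$ ($C{\left(M \right)} = 5 \cdot 2 M = 10 M$)
$3142 + C{\left(l \right)} = 3142 + 10 \left(-7\right) = 3142 - 70 = 3072$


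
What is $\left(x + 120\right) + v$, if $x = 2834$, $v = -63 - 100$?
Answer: $2791$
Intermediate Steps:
$v = -163$
$\left(x + 120\right) + v = \left(2834 + 120\right) - 163 = 2954 - 163 = 2791$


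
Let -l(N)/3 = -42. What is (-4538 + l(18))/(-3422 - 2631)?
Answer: 4412/6053 ≈ 0.72890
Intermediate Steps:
l(N) = 126 (l(N) = -3*(-42) = 126)
(-4538 + l(18))/(-3422 - 2631) = (-4538 + 126)/(-3422 - 2631) = -4412/(-6053) = -4412*(-1/6053) = 4412/6053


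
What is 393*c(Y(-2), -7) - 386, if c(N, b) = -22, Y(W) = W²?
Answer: -9032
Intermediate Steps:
393*c(Y(-2), -7) - 386 = 393*(-22) - 386 = -8646 - 386 = -9032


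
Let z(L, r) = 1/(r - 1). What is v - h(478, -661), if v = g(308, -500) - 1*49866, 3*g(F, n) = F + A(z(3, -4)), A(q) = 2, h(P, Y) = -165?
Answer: -148793/3 ≈ -49598.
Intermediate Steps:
z(L, r) = 1/(-1 + r)
g(F, n) = 2/3 + F/3 (g(F, n) = (F + 2)/3 = (2 + F)/3 = 2/3 + F/3)
v = -149288/3 (v = (2/3 + (1/3)*308) - 1*49866 = (2/3 + 308/3) - 49866 = 310/3 - 49866 = -149288/3 ≈ -49763.)
v - h(478, -661) = -149288/3 - 1*(-165) = -149288/3 + 165 = -148793/3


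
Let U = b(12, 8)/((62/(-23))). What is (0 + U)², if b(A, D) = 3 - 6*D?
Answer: 1071225/3844 ≈ 278.67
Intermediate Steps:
b(A, D) = 3 - 6*D
U = 1035/62 (U = (3 - 6*8)/((62/(-23))) = (3 - 48)/((62*(-1/23))) = -45/(-62/23) = -45*(-23/62) = 1035/62 ≈ 16.694)
(0 + U)² = (0 + 1035/62)² = (1035/62)² = 1071225/3844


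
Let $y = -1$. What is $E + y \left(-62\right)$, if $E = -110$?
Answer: $-48$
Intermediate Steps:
$E + y \left(-62\right) = -110 - -62 = -110 + 62 = -48$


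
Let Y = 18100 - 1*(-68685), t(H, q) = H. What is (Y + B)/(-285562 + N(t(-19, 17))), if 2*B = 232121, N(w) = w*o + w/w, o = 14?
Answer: -405691/571654 ≈ -0.70968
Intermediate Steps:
N(w) = 1 + 14*w (N(w) = w*14 + w/w = 14*w + 1 = 1 + 14*w)
B = 232121/2 (B = (1/2)*232121 = 232121/2 ≈ 1.1606e+5)
Y = 86785 (Y = 18100 + 68685 = 86785)
(Y + B)/(-285562 + N(t(-19, 17))) = (86785 + 232121/2)/(-285562 + (1 + 14*(-19))) = 405691/(2*(-285562 + (1 - 266))) = 405691/(2*(-285562 - 265)) = (405691/2)/(-285827) = (405691/2)*(-1/285827) = -405691/571654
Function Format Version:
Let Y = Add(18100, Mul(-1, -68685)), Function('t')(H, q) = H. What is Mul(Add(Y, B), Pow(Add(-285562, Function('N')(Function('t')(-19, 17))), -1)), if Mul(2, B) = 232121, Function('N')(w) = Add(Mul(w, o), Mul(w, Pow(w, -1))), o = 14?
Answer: Rational(-405691, 571654) ≈ -0.70968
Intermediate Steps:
Function('N')(w) = Add(1, Mul(14, w)) (Function('N')(w) = Add(Mul(w, 14), Mul(w, Pow(w, -1))) = Add(Mul(14, w), 1) = Add(1, Mul(14, w)))
B = Rational(232121, 2) (B = Mul(Rational(1, 2), 232121) = Rational(232121, 2) ≈ 1.1606e+5)
Y = 86785 (Y = Add(18100, 68685) = 86785)
Mul(Add(Y, B), Pow(Add(-285562, Function('N')(Function('t')(-19, 17))), -1)) = Mul(Add(86785, Rational(232121, 2)), Pow(Add(-285562, Add(1, Mul(14, -19))), -1)) = Mul(Rational(405691, 2), Pow(Add(-285562, Add(1, -266)), -1)) = Mul(Rational(405691, 2), Pow(Add(-285562, -265), -1)) = Mul(Rational(405691, 2), Pow(-285827, -1)) = Mul(Rational(405691, 2), Rational(-1, 285827)) = Rational(-405691, 571654)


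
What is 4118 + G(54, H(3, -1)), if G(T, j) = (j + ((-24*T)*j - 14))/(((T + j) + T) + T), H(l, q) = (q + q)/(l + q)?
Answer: 94897/23 ≈ 4126.0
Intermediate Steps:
H(l, q) = 2*q/(l + q) (H(l, q) = (2*q)/(l + q) = 2*q/(l + q))
G(T, j) = (-14 + j - 24*T*j)/(j + 3*T) (G(T, j) = (j + (-24*T*j - 14))/((j + 2*T) + T) = (j + (-14 - 24*T*j))/(j + 3*T) = (-14 + j - 24*T*j)/(j + 3*T))
4118 + G(54, H(3, -1)) = 4118 + (-14 + 2*(-1)/(3 - 1) - 24*54*2*(-1)/(3 - 1))/(2*(-1)/(3 - 1) + 3*54) = 4118 + (-14 + 2*(-1)/2 - 24*54*2*(-1)/2)/(2*(-1)/2 + 162) = 4118 + (-14 + 2*(-1)*(1/2) - 24*54*2*(-1)*(1/2))/(2*(-1)*(1/2) + 162) = 4118 + (-14 - 1 - 24*54*(-1))/(-1 + 162) = 4118 + (-14 - 1 + 1296)/161 = 4118 + (1/161)*1281 = 4118 + 183/23 = 94897/23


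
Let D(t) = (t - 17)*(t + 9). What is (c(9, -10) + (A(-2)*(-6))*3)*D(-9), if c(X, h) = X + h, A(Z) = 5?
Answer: 0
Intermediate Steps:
D(t) = (-17 + t)*(9 + t)
(c(9, -10) + (A(-2)*(-6))*3)*D(-9) = ((9 - 10) + (5*(-6))*3)*(-153 + (-9)² - 8*(-9)) = (-1 - 30*3)*(-153 + 81 + 72) = (-1 - 90)*0 = -91*0 = 0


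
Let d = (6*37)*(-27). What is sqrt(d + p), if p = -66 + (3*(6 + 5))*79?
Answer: I*sqrt(3453) ≈ 58.762*I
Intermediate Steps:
d = -5994 (d = 222*(-27) = -5994)
p = 2541 (p = -66 + (3*11)*79 = -66 + 33*79 = -66 + 2607 = 2541)
sqrt(d + p) = sqrt(-5994 + 2541) = sqrt(-3453) = I*sqrt(3453)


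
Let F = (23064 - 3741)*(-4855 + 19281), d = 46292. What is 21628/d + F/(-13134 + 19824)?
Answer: 537675260414/12903895 ≈ 41668.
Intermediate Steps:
F = 278753598 (F = 19323*14426 = 278753598)
21628/d + F/(-13134 + 19824) = 21628/46292 + 278753598/(-13134 + 19824) = 21628*(1/46292) + 278753598/6690 = 5407/11573 + 278753598*(1/6690) = 5407/11573 + 46458933/1115 = 537675260414/12903895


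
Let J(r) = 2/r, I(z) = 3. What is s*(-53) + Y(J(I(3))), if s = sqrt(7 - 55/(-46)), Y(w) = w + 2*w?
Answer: 2 - 53*sqrt(17342)/46 ≈ -149.73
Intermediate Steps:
Y(w) = 3*w
s = sqrt(17342)/46 (s = sqrt(7 - 55*(-1/46)) = sqrt(7 + 55/46) = sqrt(377/46) = sqrt(17342)/46 ≈ 2.8628)
s*(-53) + Y(J(I(3))) = (sqrt(17342)/46)*(-53) + 3*(2/3) = -53*sqrt(17342)/46 + 3*(2*(1/3)) = -53*sqrt(17342)/46 + 3*(2/3) = -53*sqrt(17342)/46 + 2 = 2 - 53*sqrt(17342)/46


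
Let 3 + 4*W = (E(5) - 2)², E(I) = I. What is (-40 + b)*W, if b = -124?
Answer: -246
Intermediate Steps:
W = 3/2 (W = -¾ + (5 - 2)²/4 = -¾ + (¼)*3² = -¾ + (¼)*9 = -¾ + 9/4 = 3/2 ≈ 1.5000)
(-40 + b)*W = (-40 - 124)*(3/2) = -164*3/2 = -246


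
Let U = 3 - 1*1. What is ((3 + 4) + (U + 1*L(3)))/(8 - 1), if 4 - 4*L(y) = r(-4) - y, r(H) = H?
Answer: 47/28 ≈ 1.6786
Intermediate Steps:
U = 2 (U = 3 - 1 = 2)
L(y) = 2 + y/4 (L(y) = 1 - (-4 - y)/4 = 1 + (1 + y/4) = 2 + y/4)
((3 + 4) + (U + 1*L(3)))/(8 - 1) = ((3 + 4) + (2 + 1*(2 + (¼)*3)))/(8 - 1) = (7 + (2 + 1*(2 + ¾)))/7 = (7 + (2 + 1*(11/4)))*(⅐) = (7 + (2 + 11/4))*(⅐) = (7 + 19/4)*(⅐) = (47/4)*(⅐) = 47/28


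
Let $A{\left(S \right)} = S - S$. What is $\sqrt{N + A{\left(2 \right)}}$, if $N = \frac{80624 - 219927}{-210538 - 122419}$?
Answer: $\frac{\sqrt{46381908971}}{332957} \approx 0.64682$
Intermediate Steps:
$A{\left(S \right)} = 0$
$N = \frac{139303}{332957}$ ($N = - \frac{139303}{-332957} = \left(-139303\right) \left(- \frac{1}{332957}\right) = \frac{139303}{332957} \approx 0.41838$)
$\sqrt{N + A{\left(2 \right)}} = \sqrt{\frac{139303}{332957} + 0} = \sqrt{\frac{139303}{332957}} = \frac{\sqrt{46381908971}}{332957}$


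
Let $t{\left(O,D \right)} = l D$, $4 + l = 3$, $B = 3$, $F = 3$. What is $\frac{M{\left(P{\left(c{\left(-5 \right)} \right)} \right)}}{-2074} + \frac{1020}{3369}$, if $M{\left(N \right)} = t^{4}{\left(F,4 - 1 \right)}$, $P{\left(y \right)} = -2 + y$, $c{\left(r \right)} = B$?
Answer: $\frac{614197}{2329102} \approx 0.26371$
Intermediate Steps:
$c{\left(r \right)} = 3$
$l = -1$ ($l = -4 + 3 = -1$)
$t{\left(O,D \right)} = - D$
$M{\left(N \right)} = 81$ ($M{\left(N \right)} = \left(- (4 - 1)\right)^{4} = \left(\left(-1\right) 3\right)^{4} = \left(-3\right)^{4} = 81$)
$\frac{M{\left(P{\left(c{\left(-5 \right)} \right)} \right)}}{-2074} + \frac{1020}{3369} = \frac{81}{-2074} + \frac{1020}{3369} = 81 \left(- \frac{1}{2074}\right) + 1020 \cdot \frac{1}{3369} = - \frac{81}{2074} + \frac{340}{1123} = \frac{614197}{2329102}$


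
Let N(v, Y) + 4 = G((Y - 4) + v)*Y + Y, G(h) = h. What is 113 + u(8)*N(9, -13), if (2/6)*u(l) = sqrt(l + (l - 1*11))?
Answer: 113 + 261*sqrt(5) ≈ 696.61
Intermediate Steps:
u(l) = 3*sqrt(-11 + 2*l) (u(l) = 3*sqrt(l + (l - 1*11)) = 3*sqrt(l + (l - 11)) = 3*sqrt(l + (-11 + l)) = 3*sqrt(-11 + 2*l))
N(v, Y) = -4 + Y + Y*(-4 + Y + v) (N(v, Y) = -4 + (((Y - 4) + v)*Y + Y) = -4 + (((-4 + Y) + v)*Y + Y) = -4 + ((-4 + Y + v)*Y + Y) = -4 + (Y*(-4 + Y + v) + Y) = -4 + (Y + Y*(-4 + Y + v)) = -4 + Y + Y*(-4 + Y + v))
113 + u(8)*N(9, -13) = 113 + (3*sqrt(-11 + 2*8))*(-4 - 13 - 13*(-4 - 13 + 9)) = 113 + (3*sqrt(-11 + 16))*(-4 - 13 - 13*(-8)) = 113 + (3*sqrt(5))*(-4 - 13 + 104) = 113 + (3*sqrt(5))*87 = 113 + 261*sqrt(5)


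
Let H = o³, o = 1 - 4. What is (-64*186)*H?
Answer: 321408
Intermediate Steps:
o = -3
H = -27 (H = (-3)³ = -27)
(-64*186)*H = -64*186*(-27) = -11904*(-27) = 321408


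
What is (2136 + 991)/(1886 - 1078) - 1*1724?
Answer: -1389865/808 ≈ -1720.1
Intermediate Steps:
(2136 + 991)/(1886 - 1078) - 1*1724 = 3127/808 - 1724 = -1389865/808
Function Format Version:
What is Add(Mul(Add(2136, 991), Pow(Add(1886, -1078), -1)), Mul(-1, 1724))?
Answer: Rational(-1389865, 808) ≈ -1720.1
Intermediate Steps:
Add(Mul(Add(2136, 991), Pow(Add(1886, -1078), -1)), Mul(-1, 1724)) = Add(Mul(3127, Pow(808, -1)), -1724) = Add(Mul(3127, Rational(1, 808)), -1724) = Add(Rational(3127, 808), -1724) = Rational(-1389865, 808)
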